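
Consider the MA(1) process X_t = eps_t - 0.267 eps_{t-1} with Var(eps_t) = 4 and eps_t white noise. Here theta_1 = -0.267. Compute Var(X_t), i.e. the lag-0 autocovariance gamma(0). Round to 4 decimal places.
\gamma(0) = 4.2852

For an MA(q) process X_t = eps_t + sum_i theta_i eps_{t-i} with
Var(eps_t) = sigma^2, the variance is
  gamma(0) = sigma^2 * (1 + sum_i theta_i^2).
  sum_i theta_i^2 = (-0.267)^2 = 0.071289.
  gamma(0) = 4 * (1 + 0.071289) = 4 * 1.071289 = 4.285156, which rounds to 4.2852.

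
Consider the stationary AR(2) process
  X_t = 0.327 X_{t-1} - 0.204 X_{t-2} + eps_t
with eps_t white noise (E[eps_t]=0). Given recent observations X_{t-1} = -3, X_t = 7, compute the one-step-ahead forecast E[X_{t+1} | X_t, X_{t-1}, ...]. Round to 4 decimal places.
E[X_{t+1} \mid \mathcal F_t] = 2.9010

For an AR(p) model X_t = c + sum_i phi_i X_{t-i} + eps_t, the
one-step-ahead conditional mean is
  E[X_{t+1} | X_t, ...] = c + sum_i phi_i X_{t+1-i}.
Substitute known values:
  E[X_{t+1} | ...] = (0.327) * (7) + (-0.204) * (-3)
                   = 2.9010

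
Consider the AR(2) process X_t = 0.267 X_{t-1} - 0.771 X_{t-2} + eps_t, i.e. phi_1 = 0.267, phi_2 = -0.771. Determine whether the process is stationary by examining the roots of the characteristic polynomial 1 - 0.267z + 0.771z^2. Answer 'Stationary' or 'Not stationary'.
\text{Stationary}

The AR(p) characteristic polynomial is P(z) = 1 - 0.267z + 0.771z^2.
Stationarity requires all roots to lie outside the unit circle, i.e. |z| > 1 for every root.
Set 1 + (-0.267) z + (0.771) z^2 = 0, i.e. a z^2 + b z + c = 0 with a = 0.771, b = -0.267, c = 1.
Discriminant D = b^2 - 4ac = (-0.267)^2 - 4*(0.771)*1 = 0.071289 - (3.084) = -3.012711.
D < 0, so the roots are the complex-conjugate pair z = (-b +/- i sqrt(-D)) / (2a) = 0.1732 +/- 1.1256i.
For a conjugate pair |z|^2 = z * conj(z) = (product of roots) = c/a = 1/(0.771) = 1.297017, so |z| = sqrt(1.297017) = 1.1389 for both roots.
Moduli of all roots: 1.1389, 1.1389.
All moduli strictly greater than 1? Yes.
Verdict: Stationary.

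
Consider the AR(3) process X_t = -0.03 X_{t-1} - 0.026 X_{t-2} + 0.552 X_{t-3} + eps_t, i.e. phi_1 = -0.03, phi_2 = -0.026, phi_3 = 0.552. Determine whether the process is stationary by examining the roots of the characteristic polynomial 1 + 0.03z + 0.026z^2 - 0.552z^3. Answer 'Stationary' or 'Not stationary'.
\text{Stationary}

The AR(p) characteristic polynomial is P(z) = 1 + 0.03z + 0.026z^2 - 0.552z^3.
Stationarity requires all roots to lie outside the unit circle, i.e. |z| > 1 for every root.
Degree 3: look for a simple real root z0 first, then factor out (1 - z/z0) and solve the remaining quadratic.
Testing z0 = 1.25: P(1.25) = 1 + (0.03)(1.25) + (0.026)(1.25)^2 + (-0.552)(1.25)^3
  = 1 + (0.0375) + (0.040625) + (-1.078125) = 0.  So z_0 = 1.25 is a root, |z_0| = 1.25.
Divide out the factor (1 - 0.8 z) = (1 - z/z0) (since 1/z0 = 0.8):
  P(z) = (1 - 0.8 z)(1 + (0.83) z + (0.69) z^2)
  [check: z-coef 0.83 - (0.8) = 0.03; z^2-coef 0.69 - (0.8)(0.83) = 0.026; z^3-coef -(0.8)(0.69) = -0.552.]
Remaining roots from the quadratic factor 1 + (0.83) z + (0.69) z^2:
  Set 1 + (0.83) z + (0.69) z^2 = 0, i.e. a z^2 + b z + c = 0 with a = 0.69, b = 0.83, c = 1.
  Discriminant D = b^2 - 4ac = (0.83)^2 - 4*(0.69)*1 = 0.6889 - (2.76) = -2.0711.
  D < 0, so the roots are the complex-conjugate pair z = (-b +/- i sqrt(-D)) / (2a) = -0.6014 +/- 1.0428i.
  For a conjugate pair |z|^2 = z * conj(z) = (product of roots) = c/a = 1/(0.69) = 1.449275, so |z| = sqrt(1.449275) = 1.2039 for both roots.
Moduli of all roots: 1.2500, 1.2039, 1.2039.
All moduli strictly greater than 1? Yes.
Verdict: Stationary.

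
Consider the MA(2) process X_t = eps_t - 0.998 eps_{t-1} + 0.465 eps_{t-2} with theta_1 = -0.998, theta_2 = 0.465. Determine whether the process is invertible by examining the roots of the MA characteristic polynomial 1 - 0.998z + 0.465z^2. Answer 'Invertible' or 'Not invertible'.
\text{Invertible}

The MA(q) characteristic polynomial is P(z) = 1 - 0.998z + 0.465z^2.
Invertibility requires all roots to lie outside the unit circle, i.e. |z| > 1 for every root.
Set 1 + (-0.998) z + (0.465) z^2 = 0, i.e. a z^2 + b z + c = 0 with a = 0.465, b = -0.998, c = 1.
Discriminant D = b^2 - 4ac = (-0.998)^2 - 4*(0.465)*1 = 0.996004 - (1.86) = -0.863996.
D < 0, so the roots are the complex-conjugate pair z = (-b +/- i sqrt(-D)) / (2a) = 1.0731 +/- 0.9995i.
For a conjugate pair |z|^2 = z * conj(z) = (product of roots) = c/a = 1/(0.465) = 2.150538, so |z| = sqrt(2.150538) = 1.4665 for both roots.
Moduli of all roots: 1.4665, 1.4665.
All moduli strictly greater than 1? Yes.
Verdict: Invertible.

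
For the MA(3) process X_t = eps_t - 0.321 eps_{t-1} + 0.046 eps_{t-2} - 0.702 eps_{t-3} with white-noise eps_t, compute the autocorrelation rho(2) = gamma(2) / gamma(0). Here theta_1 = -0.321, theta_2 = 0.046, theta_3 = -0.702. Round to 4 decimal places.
\rho(2) = 0.1698

For an MA(q) process with theta_0 = 1, the autocovariance is
  gamma(k) = sigma^2 * sum_{i=0..q-k} theta_i * theta_{i+k},
and rho(k) = gamma(k) / gamma(0). Sigma^2 cancels.
  numerator   = (1)*(0.046) + (-0.321)*(-0.702) = 0.271342.
  denominator = (1)^2 + (-0.321)^2 + (0.046)^2 + (-0.702)^2 = 1.597961.
  rho(2) = 0.271342 / 1.597961 = 0.1698.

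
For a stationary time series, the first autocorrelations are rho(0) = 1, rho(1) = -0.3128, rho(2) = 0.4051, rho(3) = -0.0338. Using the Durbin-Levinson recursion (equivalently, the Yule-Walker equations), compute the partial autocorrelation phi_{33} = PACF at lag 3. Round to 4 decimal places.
\phi_{33} = 0.1960

The PACF at lag k is phi_{kk}, the last component of the solution
to the Yule-Walker system G_k phi = r_k where
  (G_k)_{ij} = rho(|i - j|), (r_k)_i = rho(i), i,j = 1..k.
Equivalently, Durbin-Levinson gives phi_{kk} iteratively:
  phi_{11} = rho(1)
  phi_{kk} = [rho(k) - sum_{j=1..k-1} phi_{k-1,j} rho(k-j)]
            / [1 - sum_{j=1..k-1} phi_{k-1,j} rho(j)],
  phi_{k,j} = phi_{k-1,j} - phi_{kk} phi_{k-1,k-j},  j = 1..k-1.
Step k = 1:
  phi_11 = rho(1) = -0.3128.
Step k = 2:
  phi_22 = [rho(2) - phi_11 rho(1)] / [1 - phi_11 rho(1)] = [0.4051 - (-0.3128)(-0.3128)] / [1 - (-0.3128)(-0.3128)]
         = 0.30725616 / 0.90215616 = 0.34058.
  Update: phi_21 = phi_11 - phi_22 phi_11 = -0.3128 - (0.34058)(-0.3128) = -0.206267.
Step k = 3:
  phi_33 = [rho(3) - phi_21 rho(2) - phi_22 rho(1)] / [1 - phi_21 rho(1) - phi_22 rho(2)]
    numerator   = -0.0338 - (-0.206267)(0.4051) - (0.34058)(-0.3128) = 0.15629198
    denominator = 1 - (-0.206267)(-0.3128) - (0.34058)(0.4051) = 0.79751092
  phi_33 = 0.15629198 / 0.79751092 = 0.196.
Therefore phi_{33} = 0.1960.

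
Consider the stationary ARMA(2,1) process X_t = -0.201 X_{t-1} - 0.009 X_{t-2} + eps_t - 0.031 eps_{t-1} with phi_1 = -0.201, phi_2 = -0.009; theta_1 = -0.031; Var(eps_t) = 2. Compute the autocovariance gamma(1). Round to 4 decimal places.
\gamma(1) = -0.4819

Multiply the model equation by X_{t-k} and take expectations. With theta_0 = psi_0 = 1 and psi_j the MA(infinity) weights, this gives
  gamma(k) - sum_i phi_i gamma(k-i) = c_k,
  c_k = sigma^2 * sum_{j=k..q} theta_j psi_{j-k}   (c_k = 0 for k > q),
using gamma(-m) = gamma(m).
psi-weights needed (psi_j = theta_j + sum_i phi_i psi_{j-i}):
  psi_1 = theta_1 + phi_1 = -0.031 + (-0.201) = -0.232
Right-hand sides:
  c_0 = sigma^2 (1 + theta_1 psi_1) = 2 * (1 + (-0.031)(-0.232)) = 2 * 1.007192 = 2.014384
  c_1 = sigma^2 theta_1 = 2 * (-0.031) = -0.062
  c_2 = 0
Equations for k = 0, 1, 2 (AR order 2, c_2 = 0):
  (E0) gamma(0) = phi_1 gamma(1) + phi_2 gamma(2) + c_0
  (E1) gamma(1) = phi_1 gamma(0) + phi_2 gamma(1) + c_1
  (E2) gamma(2) = phi_1 gamma(1) + phi_2 gamma(0)
From (E1): gamma(1) = A gamma(0) + B with
  A = phi_1 / (1 - phi_2) = -0.201 / 1.009 = -0.199207,   B = c_1 / (1 - phi_2) = -0.062 / 1.009 = -0.061447.
Insert (E2) into (E0): gamma(0) (1 - phi_2^2) = phi_1 (1 + phi_2) gamma(1) + c_0.
  phi_1 (1 + phi_2) = (-0.201)(0.991) = -0.199191,   1 - phi_2^2 = 0.999919.
Replace gamma(1) by A gamma(0) + B and collect gamma(0):
  gamma(0) [0.999919 - (-0.199191)(-0.199207)] = (-0.199191)(-0.061447) + 2.014384
  gamma(0) * 0.960239 = 2.026624
  gamma(0) = 2.026624 / 0.960239 = 2.110541.
  gamma(1) = A gamma(0) + B = (-0.199207)(2.110541) + (-0.061447) = -0.481882.
Therefore gamma(1) = -0.4819 (to 4 decimal places).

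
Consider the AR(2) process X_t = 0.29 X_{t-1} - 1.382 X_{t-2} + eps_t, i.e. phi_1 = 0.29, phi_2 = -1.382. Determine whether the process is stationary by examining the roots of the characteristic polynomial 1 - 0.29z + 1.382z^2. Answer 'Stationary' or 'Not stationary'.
\text{Not stationary}

The AR(p) characteristic polynomial is P(z) = 1 - 0.29z + 1.382z^2.
Stationarity requires all roots to lie outside the unit circle, i.e. |z| > 1 for every root.
Set 1 + (-0.29) z + (1.382) z^2 = 0, i.e. a z^2 + b z + c = 0 with a = 1.382, b = -0.29, c = 1.
Discriminant D = b^2 - 4ac = (-0.29)^2 - 4*(1.382)*1 = 0.0841 - (5.528) = -5.4439.
D < 0, so the roots are the complex-conjugate pair z = (-b +/- i sqrt(-D)) / (2a) = 0.1049 +/- 0.8441i.
For a conjugate pair |z|^2 = z * conj(z) = (product of roots) = c/a = 1/(1.382) = 0.723589, so |z| = sqrt(0.723589) = 0.8506 for both roots.
Moduli of all roots: 0.8506, 0.8506.
All moduli strictly greater than 1? No.
Verdict: Not stationary.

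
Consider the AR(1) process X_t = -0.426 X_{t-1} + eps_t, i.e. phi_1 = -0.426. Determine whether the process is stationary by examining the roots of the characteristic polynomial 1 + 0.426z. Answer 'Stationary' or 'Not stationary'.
\text{Stationary}

The AR(p) characteristic polynomial is P(z) = 1 + 0.426z.
Stationarity requires all roots to lie outside the unit circle, i.e. |z| > 1 for every root.
This is linear in z: 1 + (0.426) z = 0  =>  z = -1/(0.426) = -2.347418,  |z| = 2.347418.
Moduli of all roots: 2.3474.
All moduli strictly greater than 1? Yes.
Verdict: Stationary.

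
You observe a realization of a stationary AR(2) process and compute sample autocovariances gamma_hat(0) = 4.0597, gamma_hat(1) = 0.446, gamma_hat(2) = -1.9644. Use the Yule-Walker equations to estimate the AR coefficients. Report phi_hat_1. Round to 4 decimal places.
\hat\phi_{1} = 0.1650

The Yule-Walker equations for an AR(p) process read, in matrix form,
  Gamma_p phi = r_p,   with   (Gamma_p)_{ij} = gamma(|i - j|),
                       (r_p)_i = gamma(i),   i,j = 1..p.
Substitute the sample gammas (Toeplitz matrix and right-hand side of size 2):
  Gamma_p = [[4.0597, 0.446], [0.446, 4.0597]]
  r_p     = [0.446, -1.9644]
Written out:
  4.0597 phi_1 + 0.446 phi_2 = 0.446
  0.446 phi_1 + 4.0597 phi_2 = -1.9644
Solve by Cramer's rule:
  det = gamma(0)^2 - gamma(1)^2 = (4.0597)^2 - (0.446)^2 = 16.48116409 - 0.198916 = 16.28224809
  phi_hat_1 = [gamma(1) gamma(0) - gamma(1) gamma(2)] / det = [(0.446)(4.0597) - (0.446)(-1.9644)] / 16.28224809 = 2.6867486 / 16.28224809 = 0.165
  phi_hat_2 = [gamma(0) gamma(2) - gamma(1)^2] / det = [(4.0597)(-1.9644) - (0.446)^2] / 16.28224809 = -8.17379068 / 16.28224809 = -0.502
So phi_hat = [0.1650, -0.5020].
Therefore phi_hat_1 = 0.1650.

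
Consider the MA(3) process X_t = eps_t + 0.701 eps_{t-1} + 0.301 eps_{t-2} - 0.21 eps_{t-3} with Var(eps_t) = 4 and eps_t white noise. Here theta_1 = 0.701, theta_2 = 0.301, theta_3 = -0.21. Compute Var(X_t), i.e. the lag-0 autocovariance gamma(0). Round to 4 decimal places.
\gamma(0) = 6.5044

For an MA(q) process X_t = eps_t + sum_i theta_i eps_{t-i} with
Var(eps_t) = sigma^2, the variance is
  gamma(0) = sigma^2 * (1 + sum_i theta_i^2).
  sum_i theta_i^2 = (0.701)^2 + (0.301)^2 + (-0.21)^2 = 0.491401 + 0.090601 + 0.0441 = 0.626102.
  gamma(0) = 4 * (1 + 0.626102) = 4 * 1.626102 = 6.504408, which rounds to 6.5044.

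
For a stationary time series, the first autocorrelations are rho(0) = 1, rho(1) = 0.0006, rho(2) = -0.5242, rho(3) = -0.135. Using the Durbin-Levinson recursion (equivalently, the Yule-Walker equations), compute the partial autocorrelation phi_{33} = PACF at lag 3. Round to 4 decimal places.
\phi_{33} = -0.1851

The PACF at lag k is phi_{kk}, the last component of the solution
to the Yule-Walker system G_k phi = r_k where
  (G_k)_{ij} = rho(|i - j|), (r_k)_i = rho(i), i,j = 1..k.
Equivalently, Durbin-Levinson gives phi_{kk} iteratively:
  phi_{11} = rho(1)
  phi_{kk} = [rho(k) - sum_{j=1..k-1} phi_{k-1,j} rho(k-j)]
            / [1 - sum_{j=1..k-1} phi_{k-1,j} rho(j)],
  phi_{k,j} = phi_{k-1,j} - phi_{kk} phi_{k-1,k-j},  j = 1..k-1.
Step k = 1:
  phi_11 = rho(1) = 0.0006.
Step k = 2:
  phi_22 = [rho(2) - phi_11 rho(1)] / [1 - phi_11 rho(1)] = [-0.5242 - (0.0006)(0.0006)] / [1 - (0.0006)(0.0006)]
         = -0.52420036 / 0.99999964 = -0.524201.
  Update: phi_21 = phi_11 - phi_22 phi_11 = 0.0006 - (-0.524201)(0.0006) = 0.000915.
Step k = 3:
  phi_33 = [rho(3) - phi_21 rho(2) - phi_22 rho(1)] / [1 - phi_21 rho(1) - phi_22 rho(2)]
    numerator   = -0.135 - (0.000915)(-0.5242) - (-0.524201)(0.0006) = -0.13420609
    denominator = 1 - (0.000915)(0.0006) - (-0.524201)(-0.5242) = 0.72521352
  phi_33 = -0.13420609 / 0.72521352 = -0.1851.
Therefore phi_{33} = -0.1851.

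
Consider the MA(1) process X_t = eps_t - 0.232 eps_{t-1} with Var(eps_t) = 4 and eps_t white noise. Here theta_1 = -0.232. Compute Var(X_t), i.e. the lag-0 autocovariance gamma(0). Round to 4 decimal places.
\gamma(0) = 4.2153

For an MA(q) process X_t = eps_t + sum_i theta_i eps_{t-i} with
Var(eps_t) = sigma^2, the variance is
  gamma(0) = sigma^2 * (1 + sum_i theta_i^2).
  sum_i theta_i^2 = (-0.232)^2 = 0.053824.
  gamma(0) = 4 * (1 + 0.053824) = 4 * 1.053824 = 4.215296, which rounds to 4.2153.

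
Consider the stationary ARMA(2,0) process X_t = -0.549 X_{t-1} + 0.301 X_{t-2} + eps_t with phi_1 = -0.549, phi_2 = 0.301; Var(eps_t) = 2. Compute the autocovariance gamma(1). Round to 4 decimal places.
\gamma(1) = -4.5084

Multiply the model equation by X_{t-k} and take expectations. With theta_0 = psi_0 = 1 and psi_j the MA(infinity) weights, this gives
  gamma(k) - sum_i phi_i gamma(k-i) = c_k,
  c_k = sigma^2 * sum_{j=k..q} theta_j psi_{j-k}   (c_k = 0 for k > q),
using gamma(-m) = gamma(m).
Pure AR (q = 0): c_0 = sigma^2 = 2, c_k = 0 for k >= 1.
Equations for k = 0, 1, 2 (AR order 2, c_2 = 0):
  (E0) gamma(0) = phi_1 gamma(1) + phi_2 gamma(2) + c_0
  (E1) gamma(1) = phi_1 gamma(0) + phi_2 gamma(1) + c_1
  (E2) gamma(2) = phi_1 gamma(1) + phi_2 gamma(0)
From (E1): gamma(1) = A gamma(0) + B with
  A = phi_1 / (1 - phi_2) = -0.549 / 0.699 = -0.785408,   B = c_1 / (1 - phi_2) = 0 / 0.699 = 0.
Insert (E2) into (E0): gamma(0) (1 - phi_2^2) = phi_1 (1 + phi_2) gamma(1) + c_0.
  phi_1 (1 + phi_2) = (-0.549)(1.301) = -0.714249,   1 - phi_2^2 = 0.909399.
Replace gamma(1) by A gamma(0) + B and collect gamma(0):
  gamma(0) [0.909399 - (-0.714249)(-0.785408)] = c_0 = 2
  gamma(0) * 0.348422 = 2
  gamma(0) = 2 / 0.348422 = 5.74016.
  gamma(1) = A gamma(0) = (-0.785408)(5.74016) = -4.508366.
Therefore gamma(1) = -4.5084 (to 4 decimal places).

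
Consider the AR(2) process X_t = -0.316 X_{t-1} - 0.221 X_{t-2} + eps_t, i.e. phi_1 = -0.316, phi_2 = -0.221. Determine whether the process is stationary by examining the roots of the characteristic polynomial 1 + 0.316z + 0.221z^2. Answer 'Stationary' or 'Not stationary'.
\text{Stationary}

The AR(p) characteristic polynomial is P(z) = 1 + 0.316z + 0.221z^2.
Stationarity requires all roots to lie outside the unit circle, i.e. |z| > 1 for every root.
Set 1 + (0.316) z + (0.221) z^2 = 0, i.e. a z^2 + b z + c = 0 with a = 0.221, b = 0.316, c = 1.
Discriminant D = b^2 - 4ac = (0.316)^2 - 4*(0.221)*1 = 0.099856 - (0.884) = -0.784144.
D < 0, so the roots are the complex-conjugate pair z = (-b +/- i sqrt(-D)) / (2a) = -0.7149 +/- 2.0034i.
For a conjugate pair |z|^2 = z * conj(z) = (product of roots) = c/a = 1/(0.221) = 4.524887, so |z| = sqrt(4.524887) = 2.1272 for both roots.
Moduli of all roots: 2.1272, 2.1272.
All moduli strictly greater than 1? Yes.
Verdict: Stationary.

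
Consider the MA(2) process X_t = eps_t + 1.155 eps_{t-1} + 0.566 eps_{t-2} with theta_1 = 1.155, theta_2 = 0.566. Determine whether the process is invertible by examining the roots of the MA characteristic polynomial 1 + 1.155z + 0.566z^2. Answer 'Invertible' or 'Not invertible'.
\text{Invertible}

The MA(q) characteristic polynomial is P(z) = 1 + 1.155z + 0.566z^2.
Invertibility requires all roots to lie outside the unit circle, i.e. |z| > 1 for every root.
Set 1 + (1.155) z + (0.566) z^2 = 0, i.e. a z^2 + b z + c = 0 with a = 0.566, b = 1.155, c = 1.
Discriminant D = b^2 - 4ac = (1.155)^2 - 4*(0.566)*1 = 1.334025 - (2.264) = -0.929975.
D < 0, so the roots are the complex-conjugate pair z = (-b +/- i sqrt(-D)) / (2a) = -1.0203 +/- 0.8519i.
For a conjugate pair |z|^2 = z * conj(z) = (product of roots) = c/a = 1/(0.566) = 1.766784, so |z| = sqrt(1.766784) = 1.3292 for both roots.
Moduli of all roots: 1.3292, 1.3292.
All moduli strictly greater than 1? Yes.
Verdict: Invertible.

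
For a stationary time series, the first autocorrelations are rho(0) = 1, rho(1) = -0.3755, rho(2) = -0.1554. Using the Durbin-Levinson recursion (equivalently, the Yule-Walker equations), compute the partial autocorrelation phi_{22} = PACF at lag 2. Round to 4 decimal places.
\phi_{22} = -0.3451

The PACF at lag k is phi_{kk}, the last component of the solution
to the Yule-Walker system G_k phi = r_k where
  (G_k)_{ij} = rho(|i - j|), (r_k)_i = rho(i), i,j = 1..k.
Equivalently, Durbin-Levinson gives phi_{kk} iteratively:
  phi_{11} = rho(1)
  phi_{kk} = [rho(k) - sum_{j=1..k-1} phi_{k-1,j} rho(k-j)]
            / [1 - sum_{j=1..k-1} phi_{k-1,j} rho(j)],
  phi_{k,j} = phi_{k-1,j} - phi_{kk} phi_{k-1,k-j},  j = 1..k-1.
Step k = 1:
  phi_11 = rho(1) = -0.3755.
Step k = 2:
  phi_22 = [rho(2) - phi_11 rho(1)] / [1 - phi_11 rho(1)] = [-0.1554 - (-0.3755)(-0.3755)] / [1 - (-0.3755)(-0.3755)]
         = -0.29640025 / 0.85899975 = -0.3451.
Therefore phi_{22} = -0.3451.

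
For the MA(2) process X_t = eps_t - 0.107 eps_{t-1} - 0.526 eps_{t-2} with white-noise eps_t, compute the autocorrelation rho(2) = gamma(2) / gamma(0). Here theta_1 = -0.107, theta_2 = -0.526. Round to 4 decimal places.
\rho(2) = -0.4083

For an MA(q) process with theta_0 = 1, the autocovariance is
  gamma(k) = sigma^2 * sum_{i=0..q-k} theta_i * theta_{i+k},
and rho(k) = gamma(k) / gamma(0). Sigma^2 cancels.
  numerator   = (1)*(-0.526) = -0.526.
  denominator = (1)^2 + (-0.107)^2 + (-0.526)^2 = 1.288125.
  rho(2) = -0.526 / 1.288125 = -0.4083.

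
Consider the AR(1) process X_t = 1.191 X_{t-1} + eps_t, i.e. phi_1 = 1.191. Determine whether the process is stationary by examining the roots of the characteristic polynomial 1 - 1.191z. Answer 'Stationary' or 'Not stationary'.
\text{Not stationary}

The AR(p) characteristic polynomial is P(z) = 1 - 1.191z.
Stationarity requires all roots to lie outside the unit circle, i.e. |z| > 1 for every root.
This is linear in z: 1 + (-1.191) z = 0  =>  z = -1/(-1.191) = 0.839631,  |z| = 0.839631.
Moduli of all roots: 0.8396.
All moduli strictly greater than 1? No.
Verdict: Not stationary.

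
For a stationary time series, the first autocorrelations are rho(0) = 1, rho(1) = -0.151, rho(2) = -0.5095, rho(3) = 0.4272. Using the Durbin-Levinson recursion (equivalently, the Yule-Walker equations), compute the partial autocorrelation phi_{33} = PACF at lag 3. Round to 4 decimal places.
\phi_{33} = 0.3290

The PACF at lag k is phi_{kk}, the last component of the solution
to the Yule-Walker system G_k phi = r_k where
  (G_k)_{ij} = rho(|i - j|), (r_k)_i = rho(i), i,j = 1..k.
Equivalently, Durbin-Levinson gives phi_{kk} iteratively:
  phi_{11} = rho(1)
  phi_{kk} = [rho(k) - sum_{j=1..k-1} phi_{k-1,j} rho(k-j)]
            / [1 - sum_{j=1..k-1} phi_{k-1,j} rho(j)],
  phi_{k,j} = phi_{k-1,j} - phi_{kk} phi_{k-1,k-j},  j = 1..k-1.
Step k = 1:
  phi_11 = rho(1) = -0.151.
Step k = 2:
  phi_22 = [rho(2) - phi_11 rho(1)] / [1 - phi_11 rho(1)] = [-0.5095 - (-0.151)(-0.151)] / [1 - (-0.151)(-0.151)]
         = -0.532301 / 0.977199 = -0.544721.
  Update: phi_21 = phi_11 - phi_22 phi_11 = -0.151 - (-0.544721)(-0.151) = -0.233253.
Step k = 3:
  phi_33 = [rho(3) - phi_21 rho(2) - phi_22 rho(1)] / [1 - phi_21 rho(1) - phi_22 rho(2)]
    numerator   = 0.4272 - (-0.233253)(-0.5095) - (-0.544721)(-0.151) = 0.22610475
    denominator = 1 - (-0.233253)(-0.151) - (-0.544721)(-0.5095) = 0.68724337
  phi_33 = 0.22610475 / 0.68724337 = 0.329.
Therefore phi_{33} = 0.3290.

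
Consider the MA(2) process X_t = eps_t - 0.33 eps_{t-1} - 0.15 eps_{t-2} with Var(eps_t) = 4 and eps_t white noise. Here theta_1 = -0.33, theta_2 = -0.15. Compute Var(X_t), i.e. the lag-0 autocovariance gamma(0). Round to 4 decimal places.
\gamma(0) = 4.5256

For an MA(q) process X_t = eps_t + sum_i theta_i eps_{t-i} with
Var(eps_t) = sigma^2, the variance is
  gamma(0) = sigma^2 * (1 + sum_i theta_i^2).
  sum_i theta_i^2 = (-0.33)^2 + (-0.15)^2 = 0.1089 + 0.0225 = 0.1314.
  gamma(0) = 4 * (1 + 0.1314) = 4 * 1.1314 = 4.5256.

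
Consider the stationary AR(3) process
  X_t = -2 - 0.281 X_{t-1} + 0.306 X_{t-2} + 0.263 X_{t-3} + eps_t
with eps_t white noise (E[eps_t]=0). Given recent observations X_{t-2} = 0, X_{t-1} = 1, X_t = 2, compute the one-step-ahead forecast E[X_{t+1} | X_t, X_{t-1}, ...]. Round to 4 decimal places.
E[X_{t+1} \mid \mathcal F_t] = -2.2560

For an AR(p) model X_t = c + sum_i phi_i X_{t-i} + eps_t, the
one-step-ahead conditional mean is
  E[X_{t+1} | X_t, ...] = c + sum_i phi_i X_{t+1-i}.
Substitute known values:
  E[X_{t+1} | ...] = -2 + (-0.281) * (2) + (0.306) * (1) + (0.263) * (0)
                   = -2.2560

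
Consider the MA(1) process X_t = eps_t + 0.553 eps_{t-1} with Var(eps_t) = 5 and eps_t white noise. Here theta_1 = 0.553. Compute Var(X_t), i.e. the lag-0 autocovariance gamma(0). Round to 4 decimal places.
\gamma(0) = 6.5290

For an MA(q) process X_t = eps_t + sum_i theta_i eps_{t-i} with
Var(eps_t) = sigma^2, the variance is
  gamma(0) = sigma^2 * (1 + sum_i theta_i^2).
  sum_i theta_i^2 = (0.553)^2 = 0.305809.
  gamma(0) = 5 * (1 + 0.305809) = 5 * 1.305809 = 6.529045, which rounds to 6.5290.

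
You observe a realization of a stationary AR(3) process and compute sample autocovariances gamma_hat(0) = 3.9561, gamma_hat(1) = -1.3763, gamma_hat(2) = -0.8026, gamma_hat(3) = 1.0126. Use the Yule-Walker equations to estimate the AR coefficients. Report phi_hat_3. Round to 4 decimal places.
\hat\phi_{3} = 0.0410

The Yule-Walker equations for an AR(p) process read, in matrix form,
  Gamma_p phi = r_p,   with   (Gamma_p)_{ij} = gamma(|i - j|),
                       (r_p)_i = gamma(i),   i,j = 1..p.
Substitute the sample gammas (Toeplitz matrix and right-hand side of size 3):
  Gamma_p = [[3.9561, -1.3763, -0.8026], [-1.3763, 3.9561, -1.3763], [-0.8026, -1.3763, 3.9561]]
  r_p     = [-1.3763, -0.8026, 1.0126]
Written out (R1..R3):
  (R1) 3.9561 phi_1 - 1.3763 phi_2 - 0.8026 phi_3 = -1.3763
  (R2) -1.3763 phi_1 + 3.9561 phi_2 - 1.3763 phi_3 = -0.8026
  (R3) -0.8026 phi_1 - 1.3763 phi_2 + 3.9561 phi_3 = 1.0126
Gaussian elimination:
  R2 <- R2 - (-1.3763/3.9561) R1 = R2 - (-0.347893) R1:  3.477295 phi_2 - 1.655519 phi_3 = -1.281405
  R3 <- R3 - (-0.8026/3.9561) R1 = R3 - (-0.202877) R1:  -1.655519 phi_2 + 3.793271 phi_3 = 0.733381
  R3 <- R3 - (-1.655519/3.477295) R2 = R3 - (-0.476094) R2:  3.005089 phi_3 = 0.123312
Back-substitution:
  phi_hat_3 = 0.123312 / 3.005089 = 0.041034
  phi_hat_2 = (-1.281405 - (-1.655519)(0.041034)) / 3.477295 = -0.34897
  phi_hat_1 = (-1.3763 - (-1.3763)(-0.34897) - (-0.8026)(0.041034)) / 3.9561 = -0.460973
So phi_hat = [-0.4610, -0.3490, 0.0410].
Therefore phi_hat_3 = 0.0410.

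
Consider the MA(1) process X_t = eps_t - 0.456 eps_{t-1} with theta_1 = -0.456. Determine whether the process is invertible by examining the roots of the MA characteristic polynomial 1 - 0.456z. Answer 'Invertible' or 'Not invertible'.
\text{Invertible}

The MA(q) characteristic polynomial is P(z) = 1 - 0.456z.
Invertibility requires all roots to lie outside the unit circle, i.e. |z| > 1 for every root.
This is linear in z: 1 + (-0.456) z = 0  =>  z = -1/(-0.456) = 2.192982,  |z| = 2.192982.
Moduli of all roots: 2.1930.
All moduli strictly greater than 1? Yes.
Verdict: Invertible.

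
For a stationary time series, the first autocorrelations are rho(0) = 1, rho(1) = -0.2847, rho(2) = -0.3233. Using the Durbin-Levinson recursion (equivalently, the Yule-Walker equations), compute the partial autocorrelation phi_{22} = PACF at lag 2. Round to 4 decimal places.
\phi_{22} = -0.4400

The PACF at lag k is phi_{kk}, the last component of the solution
to the Yule-Walker system G_k phi = r_k where
  (G_k)_{ij} = rho(|i - j|), (r_k)_i = rho(i), i,j = 1..k.
Equivalently, Durbin-Levinson gives phi_{kk} iteratively:
  phi_{11} = rho(1)
  phi_{kk} = [rho(k) - sum_{j=1..k-1} phi_{k-1,j} rho(k-j)]
            / [1 - sum_{j=1..k-1} phi_{k-1,j} rho(j)],
  phi_{k,j} = phi_{k-1,j} - phi_{kk} phi_{k-1,k-j},  j = 1..k-1.
Step k = 1:
  phi_11 = rho(1) = -0.2847.
Step k = 2:
  phi_22 = [rho(2) - phi_11 rho(1)] / [1 - phi_11 rho(1)] = [-0.3233 - (-0.2847)(-0.2847)] / [1 - (-0.2847)(-0.2847)]
         = -0.40435409 / 0.91894591 = -0.44.
Therefore phi_{22} = -0.4400.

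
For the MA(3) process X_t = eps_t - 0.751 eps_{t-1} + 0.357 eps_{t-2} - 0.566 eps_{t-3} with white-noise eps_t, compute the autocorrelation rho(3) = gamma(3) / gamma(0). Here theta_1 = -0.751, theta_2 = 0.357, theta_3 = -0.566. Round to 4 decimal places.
\rho(3) = -0.2813

For an MA(q) process with theta_0 = 1, the autocovariance is
  gamma(k) = sigma^2 * sum_{i=0..q-k} theta_i * theta_{i+k},
and rho(k) = gamma(k) / gamma(0). Sigma^2 cancels.
  numerator   = (1)*(-0.566) = -0.566.
  denominator = (1)^2 + (-0.751)^2 + (0.357)^2 + (-0.566)^2 = 2.011806.
  rho(3) = -0.566 / 2.011806 = -0.2813.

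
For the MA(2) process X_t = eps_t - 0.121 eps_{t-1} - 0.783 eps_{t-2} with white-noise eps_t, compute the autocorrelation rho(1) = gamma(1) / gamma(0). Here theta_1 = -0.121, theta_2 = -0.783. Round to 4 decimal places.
\rho(1) = -0.0161

For an MA(q) process with theta_0 = 1, the autocovariance is
  gamma(k) = sigma^2 * sum_{i=0..q-k} theta_i * theta_{i+k},
and rho(k) = gamma(k) / gamma(0). Sigma^2 cancels.
  numerator   = (1)*(-0.121) + (-0.121)*(-0.783) = -0.026257.
  denominator = (1)^2 + (-0.121)^2 + (-0.783)^2 = 1.62773.
  rho(1) = -0.026257 / 1.62773 = -0.0161.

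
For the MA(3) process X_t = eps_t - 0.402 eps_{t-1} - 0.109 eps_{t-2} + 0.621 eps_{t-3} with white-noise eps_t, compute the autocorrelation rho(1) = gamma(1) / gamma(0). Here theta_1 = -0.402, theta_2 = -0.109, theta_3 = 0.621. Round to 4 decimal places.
\rho(1) = -0.2731

For an MA(q) process with theta_0 = 1, the autocovariance is
  gamma(k) = sigma^2 * sum_{i=0..q-k} theta_i * theta_{i+k},
and rho(k) = gamma(k) / gamma(0). Sigma^2 cancels.
  numerator   = (1)*(-0.402) + (-0.402)*(-0.109) + (-0.109)*(0.621) = -0.425871.
  denominator = (1)^2 + (-0.402)^2 + (-0.109)^2 + (0.621)^2 = 1.559126.
  rho(1) = -0.425871 / 1.559126 = -0.2731.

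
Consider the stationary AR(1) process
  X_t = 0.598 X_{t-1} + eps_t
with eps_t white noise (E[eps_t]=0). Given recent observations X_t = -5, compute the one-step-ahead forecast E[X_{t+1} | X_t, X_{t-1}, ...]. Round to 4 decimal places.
E[X_{t+1} \mid \mathcal F_t] = -2.9900

For an AR(p) model X_t = c + sum_i phi_i X_{t-i} + eps_t, the
one-step-ahead conditional mean is
  E[X_{t+1} | X_t, ...] = c + sum_i phi_i X_{t+1-i}.
Substitute known values:
  E[X_{t+1} | ...] = (0.598) * (-5)
                   = -2.9900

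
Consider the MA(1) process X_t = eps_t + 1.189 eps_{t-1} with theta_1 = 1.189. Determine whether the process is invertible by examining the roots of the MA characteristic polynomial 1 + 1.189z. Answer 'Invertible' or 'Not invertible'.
\text{Not invertible}

The MA(q) characteristic polynomial is P(z) = 1 + 1.189z.
Invertibility requires all roots to lie outside the unit circle, i.e. |z| > 1 for every root.
This is linear in z: 1 + (1.189) z = 0  =>  z = -1/(1.189) = -0.841043,  |z| = 0.841043.
Moduli of all roots: 0.8410.
All moduli strictly greater than 1? No.
Verdict: Not invertible.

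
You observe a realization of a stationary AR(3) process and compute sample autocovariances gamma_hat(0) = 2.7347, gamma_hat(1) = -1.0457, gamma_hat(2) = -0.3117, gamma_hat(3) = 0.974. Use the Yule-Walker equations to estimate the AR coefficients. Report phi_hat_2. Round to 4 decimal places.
\hat\phi_{2} = -0.1870

The Yule-Walker equations for an AR(p) process read, in matrix form,
  Gamma_p phi = r_p,   with   (Gamma_p)_{ij} = gamma(|i - j|),
                       (r_p)_i = gamma(i),   i,j = 1..p.
Substitute the sample gammas (Toeplitz matrix and right-hand side of size 3):
  Gamma_p = [[2.7347, -1.0457, -0.3117], [-1.0457, 2.7347, -1.0457], [-0.3117, -1.0457, 2.7347]]
  r_p     = [-1.0457, -0.3117, 0.974]
Written out (R1..R3):
  (R1) 2.7347 phi_1 - 1.0457 phi_2 - 0.3117 phi_3 = -1.0457
  (R2) -1.0457 phi_1 + 2.7347 phi_2 - 1.0457 phi_3 = -0.3117
  (R3) -0.3117 phi_1 - 1.0457 phi_2 + 2.7347 phi_3 = 0.974
Gaussian elimination:
  R2 <- R2 - (-1.0457/2.7347) R1 = R2 - (-0.382382) R1:  2.334843 phi_2 - 1.164888 phi_3 = -0.711557
  R3 <- R3 - (-0.3117/2.7347) R1 = R3 - (-0.11398) R1:  -1.164888 phi_2 + 2.699173 phi_3 = 0.854812
  R3 <- R3 - (-1.164888/2.334843) R2 = R3 - (-0.498915) R2:  2.117992 phi_3 = 0.499805
Back-substitution:
  phi_hat_3 = 0.499805 / 2.117992 = 0.235981
  phi_hat_2 = (-0.711557 - (-1.164888)(0.235981)) / 2.334843 = -0.187021
  phi_hat_1 = (-1.0457 - (-1.0457)(-0.187021) - (-0.3117)(0.235981)) / 2.7347 = -0.426999
So phi_hat = [-0.4270, -0.1870, 0.2360].
Therefore phi_hat_2 = -0.1870.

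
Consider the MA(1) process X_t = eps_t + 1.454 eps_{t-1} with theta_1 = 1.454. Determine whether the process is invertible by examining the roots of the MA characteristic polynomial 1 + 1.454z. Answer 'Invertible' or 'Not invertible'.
\text{Not invertible}

The MA(q) characteristic polynomial is P(z) = 1 + 1.454z.
Invertibility requires all roots to lie outside the unit circle, i.e. |z| > 1 for every root.
This is linear in z: 1 + (1.454) z = 0  =>  z = -1/(1.454) = -0.687758,  |z| = 0.687758.
Moduli of all roots: 0.6878.
All moduli strictly greater than 1? No.
Verdict: Not invertible.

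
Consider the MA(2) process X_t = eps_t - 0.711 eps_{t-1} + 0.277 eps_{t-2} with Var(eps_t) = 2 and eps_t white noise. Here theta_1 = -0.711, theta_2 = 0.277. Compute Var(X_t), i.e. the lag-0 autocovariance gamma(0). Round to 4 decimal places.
\gamma(0) = 3.1645

For an MA(q) process X_t = eps_t + sum_i theta_i eps_{t-i} with
Var(eps_t) = sigma^2, the variance is
  gamma(0) = sigma^2 * (1 + sum_i theta_i^2).
  sum_i theta_i^2 = (-0.711)^2 + (0.277)^2 = 0.505521 + 0.076729 = 0.58225.
  gamma(0) = 2 * (1 + 0.58225) = 2 * 1.58225 = 3.1645.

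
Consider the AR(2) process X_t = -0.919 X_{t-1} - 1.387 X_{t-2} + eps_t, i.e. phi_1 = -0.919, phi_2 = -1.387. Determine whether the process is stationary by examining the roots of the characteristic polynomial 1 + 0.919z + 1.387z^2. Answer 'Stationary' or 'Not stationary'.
\text{Not stationary}

The AR(p) characteristic polynomial is P(z) = 1 + 0.919z + 1.387z^2.
Stationarity requires all roots to lie outside the unit circle, i.e. |z| > 1 for every root.
Set 1 + (0.919) z + (1.387) z^2 = 0, i.e. a z^2 + b z + c = 0 with a = 1.387, b = 0.919, c = 1.
Discriminant D = b^2 - 4ac = (0.919)^2 - 4*(1.387)*1 = 0.844561 - (5.548) = -4.703439.
D < 0, so the roots are the complex-conjugate pair z = (-b +/- i sqrt(-D)) / (2a) = -0.3313 +/- 0.7818i.
For a conjugate pair |z|^2 = z * conj(z) = (product of roots) = c/a = 1/(1.387) = 0.720981, so |z| = sqrt(0.720981) = 0.8491 for both roots.
Moduli of all roots: 0.8491, 0.8491.
All moduli strictly greater than 1? No.
Verdict: Not stationary.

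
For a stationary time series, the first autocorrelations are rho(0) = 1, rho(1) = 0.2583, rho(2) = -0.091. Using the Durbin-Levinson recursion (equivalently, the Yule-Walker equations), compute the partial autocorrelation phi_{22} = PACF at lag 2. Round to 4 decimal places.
\phi_{22} = -0.1690

The PACF at lag k is phi_{kk}, the last component of the solution
to the Yule-Walker system G_k phi = r_k where
  (G_k)_{ij} = rho(|i - j|), (r_k)_i = rho(i), i,j = 1..k.
Equivalently, Durbin-Levinson gives phi_{kk} iteratively:
  phi_{11} = rho(1)
  phi_{kk} = [rho(k) - sum_{j=1..k-1} phi_{k-1,j} rho(k-j)]
            / [1 - sum_{j=1..k-1} phi_{k-1,j} rho(j)],
  phi_{k,j} = phi_{k-1,j} - phi_{kk} phi_{k-1,k-j},  j = 1..k-1.
Step k = 1:
  phi_11 = rho(1) = 0.2583.
Step k = 2:
  phi_22 = [rho(2) - phi_11 rho(1)] / [1 - phi_11 rho(1)] = [-0.091 - (0.2583)(0.2583)] / [1 - (0.2583)(0.2583)]
         = -0.15771889 / 0.93328111 = -0.169.
Therefore phi_{22} = -0.1690.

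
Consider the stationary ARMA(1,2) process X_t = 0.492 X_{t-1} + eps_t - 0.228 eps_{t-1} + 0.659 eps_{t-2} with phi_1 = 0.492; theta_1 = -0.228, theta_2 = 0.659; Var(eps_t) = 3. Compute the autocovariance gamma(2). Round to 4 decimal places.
\gamma(2) = 3.2703

Multiply the model equation by X_{t-k} and take expectations. With theta_0 = psi_0 = 1 and psi_j the MA(infinity) weights, this gives
  gamma(k) - sum_i phi_i gamma(k-i) = c_k,
  c_k = sigma^2 * sum_{j=k..q} theta_j psi_{j-k}   (c_k = 0 for k > q),
using gamma(-m) = gamma(m).
psi-weights needed (psi_j = theta_j + sum_i phi_i psi_{j-i}):
  psi_1 = theta_1 + phi_1 = -0.228 + (0.492) = 0.264
  psi_2 = theta_2 + phi_1 psi_1 = 0.659 + (0.492)(0.264) = 0.788888
Right-hand sides:
  c_0 = sigma^2 (1 + theta_1 psi_1 + theta_2 psi_2) = 3 * (1 + (-0.228)(0.264) + (0.659)(0.788888)) = 3 * 1.459685 = 4.379056
  c_1 = sigma^2 (theta_1 + theta_2 psi_1) = 3 * (-0.228 + (0.659)(0.264)) = -0.162072
  c_2 = sigma^2 theta_2 = 3 * (0.659) = 1.977
Equations for k = 0 and k = 1 (AR order 1):
  gamma(0) = phi_1 gamma(1) + c_0
  gamma(1) = phi_1 gamma(0) + c_1
Substituting the second into the first: gamma(0) (1 - phi_1^2) = c_0 + phi_1 c_1, so
  gamma(0) = (c_0 + phi_1 c_1) / (1 - phi_1^2) = (4.379056 + (0.492)(-0.162072)) / (1 - (0.492)^2) = 4.299316 / 0.757936 = 5.6724.
  gamma(1) = phi_1 gamma(0) + c_1 = (0.492)(5.6724) + (-0.162072) = 2.628749.
For k = 2: gamma(2) = phi_1 gamma(1) + c_2
  = (0.492)(2.628749) + (1.977) = 3.270344.
Therefore gamma(2) = 3.2703 (to 4 decimal places).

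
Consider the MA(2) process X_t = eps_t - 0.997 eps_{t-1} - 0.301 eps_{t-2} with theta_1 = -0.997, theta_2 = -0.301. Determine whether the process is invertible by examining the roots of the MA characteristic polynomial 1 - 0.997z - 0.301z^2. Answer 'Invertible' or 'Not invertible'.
\text{Not invertible}

The MA(q) characteristic polynomial is P(z) = 1 - 0.997z - 0.301z^2.
Invertibility requires all roots to lie outside the unit circle, i.e. |z| > 1 for every root.
Set 1 + (-0.997) z + (-0.301) z^2 = 0, i.e. a z^2 + b z + c = 0 with a = -0.301, b = -0.997, c = 1.
Discriminant D = b^2 - 4ac = (-0.997)^2 - 4*(-0.301)*1 = 0.994009 - (-1.204) = 2.198009.
D >= 0, so the roots are real: z = (-b +/- sqrt(D)) / (2a) = (0.997 +/- 1.482568) / (-0.602).
  z_1 = (0.997 + 1.482568) / (-0.602) = -4.1189,   |z_1| = 4.1189.
  z_2 = (0.997 - 1.482568) / (-0.602) = 0.8066,   |z_2| = 0.8066.
Moduli of all roots: 4.1189, 0.8066.
All moduli strictly greater than 1? No.
Verdict: Not invertible.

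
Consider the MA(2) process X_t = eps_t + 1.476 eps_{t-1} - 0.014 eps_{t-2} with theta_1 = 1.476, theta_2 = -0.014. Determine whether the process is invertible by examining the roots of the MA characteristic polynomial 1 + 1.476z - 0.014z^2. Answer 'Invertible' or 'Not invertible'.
\text{Not invertible}

The MA(q) characteristic polynomial is P(z) = 1 + 1.476z - 0.014z^2.
Invertibility requires all roots to lie outside the unit circle, i.e. |z| > 1 for every root.
Set 1 + (1.476) z + (-0.014) z^2 = 0, i.e. a z^2 + b z + c = 0 with a = -0.014, b = 1.476, c = 1.
Discriminant D = b^2 - 4ac = (1.476)^2 - 4*(-0.014)*1 = 2.178576 - (-0.056) = 2.234576.
D >= 0, so the roots are real: z = (-b +/- sqrt(D)) / (2a) = (-1.476 +/- 1.49485) / (-0.028).
  z_1 = (-1.476 + 1.49485) / (-0.028) = -0.6732,   |z_1| = 0.6732.
  z_2 = (-1.476 - 1.49485) / (-0.028) = 106.1018,   |z_2| = 106.1018.
Moduli of all roots: 0.6732, 106.1018.
All moduli strictly greater than 1? No.
Verdict: Not invertible.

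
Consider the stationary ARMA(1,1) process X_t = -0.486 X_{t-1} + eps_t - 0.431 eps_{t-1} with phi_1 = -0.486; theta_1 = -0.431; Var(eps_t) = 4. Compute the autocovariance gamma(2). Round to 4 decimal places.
\gamma(2) = 2.8228

Multiply the model equation by X_{t-k} and take expectations. With theta_0 = psi_0 = 1 and psi_j the MA(infinity) weights, this gives
  gamma(k) - sum_i phi_i gamma(k-i) = c_k,
  c_k = sigma^2 * sum_{j=k..q} theta_j psi_{j-k}   (c_k = 0 for k > q),
using gamma(-m) = gamma(m).
psi-weights needed (psi_j = theta_j + sum_i phi_i psi_{j-i}):
  psi_1 = theta_1 + phi_1 = -0.431 + (-0.486) = -0.917
Right-hand sides:
  c_0 = sigma^2 (1 + theta_1 psi_1) = 4 * (1 + (-0.431)(-0.917)) = 4 * 1.395227 = 5.580908
  c_1 = sigma^2 theta_1 = 4 * (-0.431) = -1.724
  c_2 = 0
Equations for k = 0 and k = 1 (AR order 1):
  gamma(0) = phi_1 gamma(1) + c_0
  gamma(1) = phi_1 gamma(0) + c_1
Substituting the second into the first: gamma(0) (1 - phi_1^2) = c_0 + phi_1 c_1, so
  gamma(0) = (c_0 + phi_1 c_1) / (1 - phi_1^2) = (5.580908 + (-0.486)(-1.724)) / (1 - (-0.486)^2) = 6.418772 / 0.763804 = 8.40369.
  gamma(1) = phi_1 gamma(0) + c_1 = (-0.486)(8.40369) + (-1.724) = -5.808193.
For k = 2 (> q): gamma(2) = phi_1 gamma(1) = (-0.486)(-5.808193) = 2.822782.
Therefore gamma(2) = 2.8228 (to 4 decimal places).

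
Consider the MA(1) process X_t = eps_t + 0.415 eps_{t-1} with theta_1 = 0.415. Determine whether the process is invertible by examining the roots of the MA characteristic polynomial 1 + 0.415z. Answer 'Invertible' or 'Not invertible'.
\text{Invertible}

The MA(q) characteristic polynomial is P(z) = 1 + 0.415z.
Invertibility requires all roots to lie outside the unit circle, i.e. |z| > 1 for every root.
This is linear in z: 1 + (0.415) z = 0  =>  z = -1/(0.415) = -2.409639,  |z| = 2.409639.
Moduli of all roots: 2.4096.
All moduli strictly greater than 1? Yes.
Verdict: Invertible.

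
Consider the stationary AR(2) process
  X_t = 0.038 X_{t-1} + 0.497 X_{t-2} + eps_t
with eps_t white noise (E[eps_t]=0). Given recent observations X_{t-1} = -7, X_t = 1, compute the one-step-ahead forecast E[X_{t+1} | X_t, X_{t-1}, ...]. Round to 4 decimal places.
E[X_{t+1} \mid \mathcal F_t] = -3.4410

For an AR(p) model X_t = c + sum_i phi_i X_{t-i} + eps_t, the
one-step-ahead conditional mean is
  E[X_{t+1} | X_t, ...] = c + sum_i phi_i X_{t+1-i}.
Substitute known values:
  E[X_{t+1} | ...] = (0.038) * (1) + (0.497) * (-7)
                   = -3.4410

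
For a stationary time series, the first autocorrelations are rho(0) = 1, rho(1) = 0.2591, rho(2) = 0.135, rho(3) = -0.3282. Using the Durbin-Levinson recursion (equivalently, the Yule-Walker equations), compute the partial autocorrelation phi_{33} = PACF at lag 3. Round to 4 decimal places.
\phi_{33} = -0.4090

The PACF at lag k is phi_{kk}, the last component of the solution
to the Yule-Walker system G_k phi = r_k where
  (G_k)_{ij} = rho(|i - j|), (r_k)_i = rho(i), i,j = 1..k.
Equivalently, Durbin-Levinson gives phi_{kk} iteratively:
  phi_{11} = rho(1)
  phi_{kk} = [rho(k) - sum_{j=1..k-1} phi_{k-1,j} rho(k-j)]
            / [1 - sum_{j=1..k-1} phi_{k-1,j} rho(j)],
  phi_{k,j} = phi_{k-1,j} - phi_{kk} phi_{k-1,k-j},  j = 1..k-1.
Step k = 1:
  phi_11 = rho(1) = 0.2591.
Step k = 2:
  phi_22 = [rho(2) - phi_11 rho(1)] / [1 - phi_11 rho(1)] = [0.135 - (0.2591)(0.2591)] / [1 - (0.2591)(0.2591)]
         = 0.06786719 / 0.93286719 = 0.072751.
  Update: phi_21 = phi_11 - phi_22 phi_11 = 0.2591 - (0.072751)(0.2591) = 0.24025.
Step k = 3:
  phi_33 = [rho(3) - phi_21 rho(2) - phi_22 rho(1)] / [1 - phi_21 rho(1) - phi_22 rho(2)]
    numerator   = -0.3282 - (0.24025)(0.135) - (0.072751)(0.2591) = -0.3794836
    denominator = 1 - (0.24025)(0.2591) - (0.072751)(0.135) = 0.92792977
  phi_33 = -0.3794836 / 0.92792977 = -0.409.
Therefore phi_{33} = -0.4090.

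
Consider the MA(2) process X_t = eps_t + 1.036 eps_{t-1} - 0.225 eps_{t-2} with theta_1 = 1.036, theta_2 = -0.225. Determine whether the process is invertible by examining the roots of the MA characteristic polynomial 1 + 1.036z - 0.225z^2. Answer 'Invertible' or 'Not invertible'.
\text{Not invertible}

The MA(q) characteristic polynomial is P(z) = 1 + 1.036z - 0.225z^2.
Invertibility requires all roots to lie outside the unit circle, i.e. |z| > 1 for every root.
Set 1 + (1.036) z + (-0.225) z^2 = 0, i.e. a z^2 + b z + c = 0 with a = -0.225, b = 1.036, c = 1.
Discriminant D = b^2 - 4ac = (1.036)^2 - 4*(-0.225)*1 = 1.073296 - (-0.9) = 1.973296.
D >= 0, so the roots are real: z = (-b +/- sqrt(D)) / (2a) = (-1.036 +/- 1.404741) / (-0.45).
  z_1 = (-1.036 + 1.404741) / (-0.45) = -0.8194,   |z_1| = 0.8194.
  z_2 = (-1.036 - 1.404741) / (-0.45) = 5.4239,   |z_2| = 5.4239.
Moduli of all roots: 0.8194, 5.4239.
All moduli strictly greater than 1? No.
Verdict: Not invertible.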